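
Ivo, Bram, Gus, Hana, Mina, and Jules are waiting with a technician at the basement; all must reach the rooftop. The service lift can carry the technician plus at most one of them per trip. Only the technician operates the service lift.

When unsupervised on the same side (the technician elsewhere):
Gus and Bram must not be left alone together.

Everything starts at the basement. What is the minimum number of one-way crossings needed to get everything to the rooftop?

Counting alone: the technician can take at most 1 across per trip to the rooftop, so moving all 6 needs at least 6 loaded trips out, with a return between consecutive ones — at least 11 crossings.
The plan below uses exactly 11 crossings, so it is optimal:
1. Technician goes to the rooftop with Bram.  [the basement: Gus, Hana, Ivo, Jules, Mina | the rooftop: Bram]
2. Technician goes back to the basement alone.  [the basement: Gus, Hana, Ivo, Jules, Mina | the rooftop: Bram]
3. Technician goes to the rooftop with Ivo.  [the basement: Gus, Hana, Jules, Mina | the rooftop: Bram, Ivo]
4. Technician goes back to the basement alone.  [the basement: Gus, Hana, Jules, Mina | the rooftop: Bram, Ivo]
5. Technician goes to the rooftop with Hana.  [the basement: Gus, Jules, Mina | the rooftop: Bram, Hana, Ivo]
6. Technician goes back to the basement alone.  [the basement: Gus, Jules, Mina | the rooftop: Bram, Hana, Ivo]
7. Technician goes to the rooftop with Mina.  [the basement: Gus, Jules | the rooftop: Bram, Hana, Ivo, Mina]
8. Technician goes back to the basement alone.  [the basement: Gus, Jules | the rooftop: Bram, Hana, Ivo, Mina]
9. Technician goes to the rooftop with Jules.  [the basement: Gus | the rooftop: Bram, Hana, Ivo, Jules, Mina]
10. Technician goes back to the basement alone.  [the basement: Gus | the rooftop: Bram, Hana, Ivo, Jules, Mina]
11. Technician goes to the rooftop with Gus.  [the basement: — | the rooftop: Bram, Gus, Hana, Ivo, Jules, Mina]

11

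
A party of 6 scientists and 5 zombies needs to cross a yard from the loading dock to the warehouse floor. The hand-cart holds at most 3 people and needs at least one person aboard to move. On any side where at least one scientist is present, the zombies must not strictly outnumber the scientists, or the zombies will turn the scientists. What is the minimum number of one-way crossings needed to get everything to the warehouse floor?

9

Counting alone: each trip to the warehouse floor takes at most 3 across and each return brings at least 1 back, so after t trips out (and t−1 returns) at most 3t − (t−1) of the 11 are across; that first reaches 11 at t = 5, so at least 9 crossings are needed.
The plan below uses exactly 9 crossings, so it is optimal:
1. 3 zombies → the warehouse floor.  (the loading dock: 6S 2Z; the warehouse floor: 0S 3Z)
2. 1 zombie ← the loading dock.  (the loading dock: 6S 3Z; the warehouse floor: 0S 2Z)
3. 3 scientists → the warehouse floor.  (the loading dock: 3S 3Z; the warehouse floor: 3S 2Z)
4. 1 scientist ← the loading dock.  (the loading dock: 4S 3Z; the warehouse floor: 2S 2Z)
5. 2 scientists and 1 zombie → the warehouse floor.  (the loading dock: 2S 2Z; the warehouse floor: 4S 3Z)
6. 1 scientist ← the loading dock.  (the loading dock: 3S 2Z; the warehouse floor: 3S 3Z)
7. 2 scientists and 1 zombie → the warehouse floor.  (the loading dock: 1S 1Z; the warehouse floor: 5S 4Z)
8. 1 scientist ← the loading dock.  (the loading dock: 2S 1Z; the warehouse floor: 4S 4Z)
9. 2 scientists and 1 zombie → the warehouse floor.  (the loading dock: 0S 0Z; the warehouse floor: 6S 5Z)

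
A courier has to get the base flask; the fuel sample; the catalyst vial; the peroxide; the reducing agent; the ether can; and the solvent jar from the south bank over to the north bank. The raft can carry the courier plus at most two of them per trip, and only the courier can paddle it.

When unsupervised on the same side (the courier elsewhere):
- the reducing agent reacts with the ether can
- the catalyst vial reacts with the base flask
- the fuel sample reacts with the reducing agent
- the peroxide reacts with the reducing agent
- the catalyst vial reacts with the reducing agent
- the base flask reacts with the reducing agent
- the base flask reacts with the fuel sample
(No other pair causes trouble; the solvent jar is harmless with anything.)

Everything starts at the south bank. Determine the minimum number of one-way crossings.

11

Counting alone: the courier can take at most 2 across per trip to the north bank, so moving all 7 needs at least 4 loaded trips out, with a return between consecutive ones — at least 7 crossings.
The safety rule pushes this higher. Following every safe sequence of crossings, the most of the 7 that can be at the north bank as the raft arrives there on crossings 7, 9 is 5, 6 respectively — never all 7.
So no plan with fewer than 11 crossings exists, and this one achieves 11:
1. Courier goes to the north bank with the base flask and the reducing agent.
2. Courier goes back to the south bank with the base flask.
3. Courier goes to the north bank with the base flask and the peroxide.
4. Courier goes back to the south bank with the reducing agent.
5. Courier goes to the north bank with the ether can and the reducing agent.
6. Courier goes back to the south bank with the reducing agent.
7. Courier goes to the north bank with the catalyst vial and the fuel sample.
8. Courier goes back to the south bank with the base flask.
9. Courier goes to the north bank with the base flask and the solvent jar.
10. Courier goes back to the south bank with the base flask.
11. Courier goes to the north bank with the base flask and the reducing agent.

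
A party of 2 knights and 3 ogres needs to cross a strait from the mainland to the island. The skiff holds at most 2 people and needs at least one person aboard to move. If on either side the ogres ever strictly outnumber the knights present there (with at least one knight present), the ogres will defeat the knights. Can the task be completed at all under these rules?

The ogres already outnumber the knights at the mainland before anyone moves, so the starting position itself is disallowed.

No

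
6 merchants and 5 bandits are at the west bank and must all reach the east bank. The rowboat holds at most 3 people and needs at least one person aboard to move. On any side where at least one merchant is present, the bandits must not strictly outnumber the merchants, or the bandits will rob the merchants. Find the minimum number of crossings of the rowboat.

9

Counting alone: each trip to the east bank takes at most 3 across and each return brings at least 1 back, so after t trips out (and t−1 returns) at most 3t − (t−1) of the 11 are across; that first reaches 11 at t = 5, so at least 9 crossings are needed.
The plan below uses exactly 9 crossings, so it is optimal:
1. 3 bandits → the east bank.  (the west bank: 6M 2B; the east bank: 0M 3B)
2. 1 bandit ← the west bank.  (the west bank: 6M 3B; the east bank: 0M 2B)
3. 3 merchants → the east bank.  (the west bank: 3M 3B; the east bank: 3M 2B)
4. 1 merchant ← the west bank.  (the west bank: 4M 3B; the east bank: 2M 2B)
5. 2 merchants and 1 bandit → the east bank.  (the west bank: 2M 2B; the east bank: 4M 3B)
6. 1 merchant ← the west bank.  (the west bank: 3M 2B; the east bank: 3M 3B)
7. 2 merchants and 1 bandit → the east bank.  (the west bank: 1M 1B; the east bank: 5M 4B)
8. 1 merchant ← the west bank.  (the west bank: 2M 1B; the east bank: 4M 4B)
9. 2 merchants and 1 bandit → the east bank.  (the west bank: 0M 0B; the east bank: 6M 5B)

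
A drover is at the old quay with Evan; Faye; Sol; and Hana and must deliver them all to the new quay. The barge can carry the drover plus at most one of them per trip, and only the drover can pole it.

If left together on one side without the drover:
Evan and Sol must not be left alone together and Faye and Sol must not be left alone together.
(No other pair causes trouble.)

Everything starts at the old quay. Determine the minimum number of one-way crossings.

9

Counting alone: the drover can take at most 1 across per trip to the new quay, so moving all 4 needs at least 4 loaded trips out, with a return between consecutive ones — at least 7 crossings.
The safety rule pushes this higher. Following every safe sequence of crossings, the most of the 4 that can be at the new quay as the barge arrives there on crossing 7 is 3 — never all 4.
So no plan with fewer than 9 crossings exists, and this one achieves 9:
1. Drover goes to the new quay with Sol.  [the old quay: Evan, Faye, Hana | the new quay: Sol]
2. Drover goes back to the old quay alone.  [the old quay: Evan, Faye, Hana | the new quay: Sol]
3. Drover goes to the new quay with Evan.  [the old quay: Faye, Hana | the new quay: Evan, Sol]
4. Drover goes back to the old quay with Sol.  [the old quay: Faye, Hana, Sol | the new quay: Evan]
5. Drover goes to the new quay with Faye.  [the old quay: Hana, Sol | the new quay: Evan, Faye]
6. Drover goes back to the old quay alone.  [the old quay: Hana, Sol | the new quay: Evan, Faye]
7. Drover goes to the new quay with Hana.  [the old quay: Sol | the new quay: Evan, Faye, Hana]
8. Drover goes back to the old quay alone.  [the old quay: Sol | the new quay: Evan, Faye, Hana]
9. Drover goes to the new quay with Sol.  [the old quay: — | the new quay: Evan, Faye, Hana, Sol]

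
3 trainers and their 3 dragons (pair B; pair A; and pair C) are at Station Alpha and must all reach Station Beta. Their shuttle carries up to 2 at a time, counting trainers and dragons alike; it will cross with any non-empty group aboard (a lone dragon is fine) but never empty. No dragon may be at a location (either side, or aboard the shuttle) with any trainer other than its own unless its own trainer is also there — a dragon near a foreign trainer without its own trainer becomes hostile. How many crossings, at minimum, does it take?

Counting alone: each trip to Station Beta takes at most 2 across and each return brings at least 1 back, so after t trips out (and t−1 returns) at most 2t − (t−1) of the 6 are across; that first reaches 6 at t = 5, so at least 9 crossings are needed.
The safety rule pushes this higher. Following every safe sequence of crossings, the most of the 6 that can be at Station Beta as the shuttle arrives there on crossing 9 is 5 — never all 6.
So no plan with fewer than 11 crossings exists, and this one achieves 11:
1. dragon B and trainer B cross → Station Beta.
2. trainer B crosses ← Station Alpha.
3. dragon A and dragon C cross → Station Beta.
4. dragon B crosses ← Station Alpha.
5. trainer A and trainer C cross → Station Beta.
6. dragon A and trainer A cross ← Station Alpha.
7. trainer A and trainer B cross → Station Beta.
8. dragon C crosses ← Station Alpha.
9. dragon A and dragon B cross → Station Beta.
10. trainer C crosses ← Station Alpha.
11. dragon C and trainer C cross → Station Beta.

11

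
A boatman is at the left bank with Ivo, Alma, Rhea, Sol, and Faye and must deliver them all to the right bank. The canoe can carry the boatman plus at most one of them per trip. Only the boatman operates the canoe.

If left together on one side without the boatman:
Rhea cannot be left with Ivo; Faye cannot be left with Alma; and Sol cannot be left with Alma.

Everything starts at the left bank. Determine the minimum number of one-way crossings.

Whatever the first load, the items left behind include a forbidden pair without the boatman. No opening move is safe, so no plan exists.

impossible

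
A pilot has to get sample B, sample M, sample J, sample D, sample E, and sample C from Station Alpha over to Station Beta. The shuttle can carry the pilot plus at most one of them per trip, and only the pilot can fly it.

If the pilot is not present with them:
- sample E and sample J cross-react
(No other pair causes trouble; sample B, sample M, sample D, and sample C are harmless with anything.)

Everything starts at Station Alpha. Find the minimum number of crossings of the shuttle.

Counting alone: the pilot can take at most 1 across per trip to Station Beta, so moving all 6 needs at least 6 loaded trips out, with a return between consecutive ones — at least 11 crossings.
The plan below uses exactly 11 crossings, so it is optimal:
1. Pilot goes to Station Beta with sample J.
2. Pilot goes back to Station Alpha alone.
3. Pilot goes to Station Beta with sample B.
4. Pilot goes back to Station Alpha alone.
5. Pilot goes to Station Beta with sample M.
6. Pilot goes back to Station Alpha alone.
7. Pilot goes to Station Beta with sample D.
8. Pilot goes back to Station Alpha alone.
9. Pilot goes to Station Beta with sample C.
10. Pilot goes back to Station Alpha alone.
11. Pilot goes to Station Beta with sample E.

11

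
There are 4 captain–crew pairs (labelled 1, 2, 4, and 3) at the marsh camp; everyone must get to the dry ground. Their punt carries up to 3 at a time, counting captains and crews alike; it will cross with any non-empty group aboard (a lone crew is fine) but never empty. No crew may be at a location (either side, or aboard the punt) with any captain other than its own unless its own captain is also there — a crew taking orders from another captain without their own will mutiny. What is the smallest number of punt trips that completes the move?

Counting alone: each trip to the dry ground takes at most 3 across and each return brings at least 1 back, so after t trips out (and t−1 returns) at most 3t − (t−1) of the 8 are across; that first reaches 8 at t = 4, so at least 7 crossings are needed.
The safety rule pushes this higher. Following every safe sequence of crossings, the most of the 8 that can be at the dry ground as the punt arrives there on crossing 7 is 7 — never all 8.
So no plan with fewer than 9 crossings exists, and this one achieves 9:
1. captain 1 and crew 1 cross → the dry ground.
2. captain 1 crosses ← the marsh camp.
3. captain 1, captain 2, and crew 2 cross → the dry ground.
4. captain 1 and crew 1 cross ← the marsh camp.
5. captain 1, captain 3, and captain 4 cross → the dry ground.
6. crew 2 crosses ← the marsh camp.
7. crew 1 and crew 2 cross → the dry ground.
8. crew 1 crosses ← the marsh camp.
9. crew 1, crew 3, and crew 4 cross → the dry ground.

9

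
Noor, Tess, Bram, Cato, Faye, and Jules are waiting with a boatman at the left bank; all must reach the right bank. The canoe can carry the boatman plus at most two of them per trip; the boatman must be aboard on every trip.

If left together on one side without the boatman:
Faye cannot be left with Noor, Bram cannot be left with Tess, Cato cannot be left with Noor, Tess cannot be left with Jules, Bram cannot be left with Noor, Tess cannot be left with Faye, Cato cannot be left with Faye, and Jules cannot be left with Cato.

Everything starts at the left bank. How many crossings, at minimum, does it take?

impossible

Whatever the first load, the items left behind include a forbidden pair without the boatman. No opening move is safe, so no plan exists.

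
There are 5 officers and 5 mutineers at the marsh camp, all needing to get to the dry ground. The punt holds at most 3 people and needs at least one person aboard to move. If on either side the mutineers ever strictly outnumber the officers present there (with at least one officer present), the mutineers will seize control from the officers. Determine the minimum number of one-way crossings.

Counting alone: each trip to the dry ground takes at most 3 across and each return brings at least 1 back, so after t trips out (and t−1 returns) at most 3t − (t−1) of the 10 are across; that first reaches 10 at t = 5, so at least 9 crossings are needed.
The safety rule pushes this higher. Following every safe sequence of crossings, the most of the 10 that can be at the dry ground as the punt arrives there on crossing 9 is 9 — never all 10.
So no plan with fewer than 11 crossings exists, and this one achieves 11:
1. 2 mutineers → the dry ground.  (the marsh camp: 5O 3M; the dry ground: 0O 2M)
2. 1 mutineer ← the marsh camp.  (the marsh camp: 5O 4M; the dry ground: 0O 1M)
3. 3 mutineers → the dry ground.  (the marsh camp: 5O 1M; the dry ground: 0O 4M)
4. 1 mutineer ← the marsh camp.  (the marsh camp: 5O 2M; the dry ground: 0O 3M)
5. 3 officers → the dry ground.  (the marsh camp: 2O 2M; the dry ground: 3O 3M)
6. 1 officer and 1 mutineer ← the marsh camp.  (the marsh camp: 3O 3M; the dry ground: 2O 2M)
7. 3 officers → the dry ground.  (the marsh camp: 0O 3M; the dry ground: 5O 2M)
8. 1 mutineer ← the marsh camp.  (the marsh camp: 0O 4M; the dry ground: 5O 1M)
9. 2 mutineers → the dry ground.  (the marsh camp: 0O 2M; the dry ground: 5O 3M)
10. 1 mutineer ← the marsh camp.  (the marsh camp: 0O 3M; the dry ground: 5O 2M)
11. 3 mutineers → the dry ground.  (the marsh camp: 0O 0M; the dry ground: 5O 5M)

11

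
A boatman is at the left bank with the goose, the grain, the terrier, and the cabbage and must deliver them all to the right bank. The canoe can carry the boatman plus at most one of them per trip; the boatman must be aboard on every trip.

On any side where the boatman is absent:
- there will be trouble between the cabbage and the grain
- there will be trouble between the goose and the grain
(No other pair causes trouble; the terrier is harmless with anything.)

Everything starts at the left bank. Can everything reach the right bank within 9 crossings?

Yes — this plan uses 9 crossings (≤ 9):
1. Boatman goes to the right bank with the grain.
2. Boatman goes back to the left bank alone.
3. Boatman goes to the right bank with the goose.
4. Boatman goes back to the left bank with the grain.
5. Boatman goes to the right bank with the cabbage.
6. Boatman goes back to the left bank alone.
7. Boatman goes to the right bank with the terrier.
8. Boatman goes back to the left bank alone.
9. Boatman goes to the right bank with the grain.

Yes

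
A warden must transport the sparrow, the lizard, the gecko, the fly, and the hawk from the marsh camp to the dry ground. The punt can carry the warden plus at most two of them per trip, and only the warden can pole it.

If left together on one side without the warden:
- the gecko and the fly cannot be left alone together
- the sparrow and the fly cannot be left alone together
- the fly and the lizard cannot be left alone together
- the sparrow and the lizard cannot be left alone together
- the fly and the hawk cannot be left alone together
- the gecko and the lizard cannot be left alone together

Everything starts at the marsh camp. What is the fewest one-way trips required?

7

Counting alone: the warden can take at most 2 across per trip to the dry ground, so moving all 5 needs at least 3 loaded trips out, with a return between consecutive ones — at least 5 crossings.
The safety rule pushes this higher. Following every safe sequence of crossings, the most of the 5 that can be at the dry ground as the punt arrives there on crossing 5 is 4 — never all 5.
So no plan with fewer than 7 crossings exists, and this one achieves 7:
1. Warden goes to the dry ground with the fly and the lizard.
2. Warden goes back to the marsh camp with the lizard.
3. Warden goes to the dry ground with the gecko and the sparrow.
4. Warden goes back to the marsh camp with the fly.
5. Warden goes to the dry ground with the hawk and the lizard.
6. Warden goes back to the marsh camp with the lizard.
7. Warden goes to the dry ground with the fly and the lizard.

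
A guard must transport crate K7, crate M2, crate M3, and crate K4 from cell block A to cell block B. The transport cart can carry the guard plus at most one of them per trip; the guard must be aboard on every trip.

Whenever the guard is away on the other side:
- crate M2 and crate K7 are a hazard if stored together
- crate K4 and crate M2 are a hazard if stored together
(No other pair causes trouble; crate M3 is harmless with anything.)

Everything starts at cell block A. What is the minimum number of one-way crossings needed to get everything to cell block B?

9

Counting alone: the guard can take at most 1 across per trip to cell block B, so moving all 4 needs at least 4 loaded trips out, with a return between consecutive ones — at least 7 crossings.
The safety rule pushes this higher. Following every safe sequence of crossings, the most of the 4 that can be at cell block B as the transport cart arrives there on crossing 7 is 3 — never all 4.
So no plan with fewer than 9 crossings exists, and this one achieves 9:
1. Guard goes to cell block B with crate M2.  [cell block A: crate K4, crate K7, crate M3 | cell block B: crate M2]
2. Guard goes back to cell block A alone.  [cell block A: crate K4, crate K7, crate M3 | cell block B: crate M2]
3. Guard goes to cell block B with crate K7.  [cell block A: crate K4, crate M3 | cell block B: crate K7, crate M2]
4. Guard goes back to cell block A with crate M2.  [cell block A: crate K4, crate M2, crate M3 | cell block B: crate K7]
5. Guard goes to cell block B with crate K4.  [cell block A: crate M2, crate M3 | cell block B: crate K4, crate K7]
6. Guard goes back to cell block A alone.  [cell block A: crate M2, crate M3 | cell block B: crate K4, crate K7]
7. Guard goes to cell block B with crate M3.  [cell block A: crate M2 | cell block B: crate K4, crate K7, crate M3]
8. Guard goes back to cell block A alone.  [cell block A: crate M2 | cell block B: crate K4, crate K7, crate M3]
9. Guard goes to cell block B with crate M2.  [cell block A: — | cell block B: crate K4, crate K7, crate M2, crate M3]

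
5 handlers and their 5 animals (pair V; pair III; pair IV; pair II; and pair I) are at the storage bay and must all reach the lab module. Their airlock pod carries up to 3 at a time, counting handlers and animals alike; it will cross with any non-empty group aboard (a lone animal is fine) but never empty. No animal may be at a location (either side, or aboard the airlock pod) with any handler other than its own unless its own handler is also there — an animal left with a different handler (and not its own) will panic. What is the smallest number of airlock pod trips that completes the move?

Counting alone: each trip to the lab module takes at most 3 across and each return brings at least 1 back, so after t trips out (and t−1 returns) at most 3t − (t−1) of the 10 are across; that first reaches 10 at t = 5, so at least 9 crossings are needed.
The safety rule pushes this higher. Following every safe sequence of crossings, the most of the 10 that can be at the lab module as the airlock pod arrives there on crossing 9 is 9 — never all 10.
So no plan with fewer than 11 crossings exists, and this one achieves 11:
1. animal V and handler V cross → the lab module.
2. handler V crosses ← the storage bay.
3. animal II, animal III, and animal IV cross → the lab module.
4. animal V crosses ← the storage bay.
5. handler II, handler III, and handler IV cross → the lab module.
6. animal III and handler III cross ← the storage bay.
7. handler I, handler III, and handler V cross → the lab module.
8. animal IV crosses ← the storage bay.
9. animal III and animal V cross → the lab module.
10. animal V crosses ← the storage bay.
11. animal I, animal IV, and animal V cross → the lab module.

11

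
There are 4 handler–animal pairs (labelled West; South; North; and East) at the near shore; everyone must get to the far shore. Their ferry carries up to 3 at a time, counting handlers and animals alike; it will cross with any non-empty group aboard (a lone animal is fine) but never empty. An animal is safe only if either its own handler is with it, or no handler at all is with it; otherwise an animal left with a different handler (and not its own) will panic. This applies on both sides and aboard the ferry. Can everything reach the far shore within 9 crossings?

Yes — this plan uses 9 crossings (≤ 9):
1. animal West and handler West cross → the far shore.
2. handler West crosses ← the near shore.
3. animal South, handler South, and handler West cross → the far shore.
4. animal West and handler West cross ← the near shore.
5. handler East, handler North, and handler West cross → the far shore.
6. animal South crosses ← the near shore.
7. animal South and animal West cross → the far shore.
8. animal West crosses ← the near shore.
9. animal East, animal North, and animal West cross → the far shore.

Yes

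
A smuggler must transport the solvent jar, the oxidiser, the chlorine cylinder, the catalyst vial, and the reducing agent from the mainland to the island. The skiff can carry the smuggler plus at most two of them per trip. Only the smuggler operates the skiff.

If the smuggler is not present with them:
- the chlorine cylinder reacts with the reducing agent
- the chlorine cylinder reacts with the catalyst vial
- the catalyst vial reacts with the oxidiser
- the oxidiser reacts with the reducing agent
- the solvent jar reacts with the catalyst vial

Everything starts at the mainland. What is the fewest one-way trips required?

7

Counting alone: the smuggler can take at most 2 across per trip to the island, so moving all 5 needs at least 3 loaded trips out, with a return between consecutive ones — at least 5 crossings.
The safety rule pushes this higher. Following every safe sequence of crossings, the most of the 5 that can be at the island as the skiff arrives there on crossing 5 is 4 — never all 5.
So no plan with fewer than 7 crossings exists, and this one achieves 7:
1. Smuggler goes to the island with the catalyst vial and the reducing agent.
2. Smuggler goes back to the mainland alone.
3. Smuggler goes to the island with the solvent jar.
4. Smuggler goes back to the mainland with the catalyst vial.
5. Smuggler goes to the island with the chlorine cylinder and the oxidiser.
6. Smuggler goes back to the mainland with the reducing agent.
7. Smuggler goes to the island with the catalyst vial and the reducing agent.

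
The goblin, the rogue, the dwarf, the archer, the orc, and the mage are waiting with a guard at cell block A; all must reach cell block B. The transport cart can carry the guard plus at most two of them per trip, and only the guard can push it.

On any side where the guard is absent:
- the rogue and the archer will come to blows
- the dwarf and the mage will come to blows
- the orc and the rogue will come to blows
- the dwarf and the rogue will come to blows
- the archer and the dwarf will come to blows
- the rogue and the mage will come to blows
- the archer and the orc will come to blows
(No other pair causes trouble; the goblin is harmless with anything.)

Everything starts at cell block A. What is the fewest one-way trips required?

Whatever the first load, the items left behind include a forbidden pair without the guard. No opening move is safe, so no plan exists.

impossible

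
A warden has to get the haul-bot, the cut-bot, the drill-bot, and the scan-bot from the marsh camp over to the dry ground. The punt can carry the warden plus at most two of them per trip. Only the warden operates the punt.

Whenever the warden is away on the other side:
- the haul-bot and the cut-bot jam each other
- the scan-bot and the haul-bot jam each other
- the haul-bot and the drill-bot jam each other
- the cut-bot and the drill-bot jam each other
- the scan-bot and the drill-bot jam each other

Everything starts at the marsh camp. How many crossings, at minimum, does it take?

5

Counting alone: the warden can take at most 2 across per trip to the dry ground, so moving all 4 needs at least 2 loaded trips out, with a return between consecutive ones — at least 3 crossings.
The safety rule pushes this higher. Following every safe sequence of crossings, the most of the 4 that can be at the dry ground as the punt arrives there on crossing 3 is 3 — never all 4.
So no plan with fewer than 5 crossings exists, and this one achieves 5:
1. Warden goes to the dry ground with the drill-bot and the haul-bot.  [the marsh camp: the cut-bot, the scan-bot | the dry ground: the drill-bot, the haul-bot]
2. Warden goes back to the marsh camp with the haul-bot.  [the marsh camp: the cut-bot, the haul-bot, the scan-bot | the dry ground: the drill-bot]
3. Warden goes to the dry ground with the cut-bot and the scan-bot.  [the marsh camp: the haul-bot | the dry ground: the cut-bot, the drill-bot, the scan-bot]
4. Warden goes back to the marsh camp with the drill-bot.  [the marsh camp: the drill-bot, the haul-bot | the dry ground: the cut-bot, the scan-bot]
5. Warden goes to the dry ground with the drill-bot and the haul-bot.  [the marsh camp: — | the dry ground: the cut-bot, the drill-bot, the haul-bot, the scan-bot]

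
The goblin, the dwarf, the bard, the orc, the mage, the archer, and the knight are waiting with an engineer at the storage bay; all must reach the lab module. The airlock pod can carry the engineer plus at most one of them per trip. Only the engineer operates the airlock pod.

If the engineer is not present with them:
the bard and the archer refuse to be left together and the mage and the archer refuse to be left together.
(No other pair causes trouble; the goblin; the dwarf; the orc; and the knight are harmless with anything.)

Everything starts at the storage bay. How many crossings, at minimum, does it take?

Counting alone: the engineer can take at most 1 across per trip to the lab module, so moving all 7 needs at least 7 loaded trips out, with a return between consecutive ones — at least 13 crossings.
The safety rule pushes this higher. Following every safe sequence of crossings, the most of the 7 that can be at the lab module as the airlock pod arrives there on crossing 13 is 6 — never all 7.
So no plan with fewer than 15 crossings exists, and this one achieves 15:
1. Engineer goes to the lab module with the archer.  [the storage bay: the bard, the dwarf, the goblin, the knight, the mage, the orc | the lab module: the archer]
2. Engineer goes back to the storage bay alone.  [the storage bay: the bard, the dwarf, the goblin, the knight, the mage, the orc | the lab module: the archer]
3. Engineer goes to the lab module with the goblin.  [the storage bay: the bard, the dwarf, the knight, the mage, the orc | the lab module: the archer, the goblin]
4. Engineer goes back to the storage bay alone.  [the storage bay: the bard, the dwarf, the knight, the mage, the orc | the lab module: the archer, the goblin]
5. Engineer goes to the lab module with the dwarf.  [the storage bay: the bard, the knight, the mage, the orc | the lab module: the archer, the dwarf, the goblin]
6. Engineer goes back to the storage bay alone.  [the storage bay: the bard, the knight, the mage, the orc | the lab module: the archer, the dwarf, the goblin]
7. Engineer goes to the lab module with the bard.  [the storage bay: the knight, the mage, the orc | the lab module: the archer, the bard, the dwarf, the goblin]
8. Engineer goes back to the storage bay with the archer.  [the storage bay: the archer, the knight, the mage, the orc | the lab module: the bard, the dwarf, the goblin]
9. Engineer goes to the lab module with the mage.  [the storage bay: the archer, the knight, the orc | the lab module: the bard, the dwarf, the goblin, the mage]
10. Engineer goes back to the storage bay alone.  [the storage bay: the archer, the knight, the orc | the lab module: the bard, the dwarf, the goblin, the mage]
11. Engineer goes to the lab module with the orc.  [the storage bay: the archer, the knight | the lab module: the bard, the dwarf, the goblin, the mage, the orc]
12. Engineer goes back to the storage bay alone.  [the storage bay: the archer, the knight | the lab module: the bard, the dwarf, the goblin, the mage, the orc]
13. Engineer goes to the lab module with the knight.  [the storage bay: the archer | the lab module: the bard, the dwarf, the goblin, the knight, the mage, the orc]
14. Engineer goes back to the storage bay alone.  [the storage bay: the archer | the lab module: the bard, the dwarf, the goblin, the knight, the mage, the orc]
15. Engineer goes to the lab module with the archer.  [the storage bay: — | the lab module: the archer, the bard, the dwarf, the goblin, the knight, the mage, the orc]

15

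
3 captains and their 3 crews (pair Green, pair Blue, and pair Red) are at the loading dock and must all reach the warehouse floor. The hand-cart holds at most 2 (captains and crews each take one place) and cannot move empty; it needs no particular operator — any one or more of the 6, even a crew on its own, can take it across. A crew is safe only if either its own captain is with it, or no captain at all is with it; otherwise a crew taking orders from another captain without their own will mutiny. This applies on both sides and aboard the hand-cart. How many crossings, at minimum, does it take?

11

Counting alone: each trip to the warehouse floor takes at most 2 across and each return brings at least 1 back, so after t trips out (and t−1 returns) at most 2t − (t−1) of the 6 are across; that first reaches 6 at t = 5, so at least 9 crossings are needed.
The safety rule pushes this higher. Following every safe sequence of crossings, the most of the 6 that can be at the warehouse floor as the hand-cart arrives there on crossing 9 is 5 — never all 6.
So no plan with fewer than 11 crossings exists, and this one achieves 11:
1. captain Green and crew Green cross → the warehouse floor.
2. captain Green crosses ← the loading dock.
3. crew Blue and crew Red cross → the warehouse floor.
4. crew Green crosses ← the loading dock.
5. captain Blue and captain Red cross → the warehouse floor.
6. captain Blue and crew Blue cross ← the loading dock.
7. captain Blue and captain Green cross → the warehouse floor.
8. crew Red crosses ← the loading dock.
9. crew Blue and crew Green cross → the warehouse floor.
10. captain Red crosses ← the loading dock.
11. captain Red and crew Red cross → the warehouse floor.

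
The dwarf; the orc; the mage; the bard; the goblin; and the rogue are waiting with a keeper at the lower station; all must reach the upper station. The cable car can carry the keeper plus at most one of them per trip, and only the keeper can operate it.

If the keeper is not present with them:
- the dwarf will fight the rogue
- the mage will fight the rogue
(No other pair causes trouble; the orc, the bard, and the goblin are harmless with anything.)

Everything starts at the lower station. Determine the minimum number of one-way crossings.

13

Counting alone: the keeper can take at most 1 across per trip to the upper station, so moving all 6 needs at least 6 loaded trips out, with a return between consecutive ones — at least 11 crossings.
The safety rule pushes this higher. Following every safe sequence of crossings, the most of the 6 that can be at the upper station as the cable car arrives there on crossing 11 is 5 — never all 6.
So no plan with fewer than 13 crossings exists, and this one achieves 13:
1. Keeper goes to the upper station with the rogue.  [the lower station: the bard, the dwarf, the goblin, the mage, the orc | the upper station: the rogue]
2. Keeper goes back to the lower station alone.  [the lower station: the bard, the dwarf, the goblin, the mage, the orc | the upper station: the rogue]
3. Keeper goes to the upper station with the dwarf.  [the lower station: the bard, the goblin, the mage, the orc | the upper station: the dwarf, the rogue]
4. Keeper goes back to the lower station with the rogue.  [the lower station: the bard, the goblin, the mage, the orc, the rogue | the upper station: the dwarf]
5. Keeper goes to the upper station with the mage.  [the lower station: the bard, the goblin, the orc, the rogue | the upper station: the dwarf, the mage]
6. Keeper goes back to the lower station alone.  [the lower station: the bard, the goblin, the orc, the rogue | the upper station: the dwarf, the mage]
7. Keeper goes to the upper station with the orc.  [the lower station: the bard, the goblin, the rogue | the upper station: the dwarf, the mage, the orc]
8. Keeper goes back to the lower station alone.  [the lower station: the bard, the goblin, the rogue | the upper station: the dwarf, the mage, the orc]
9. Keeper goes to the upper station with the bard.  [the lower station: the goblin, the rogue | the upper station: the bard, the dwarf, the mage, the orc]
10. Keeper goes back to the lower station alone.  [the lower station: the goblin, the rogue | the upper station: the bard, the dwarf, the mage, the orc]
11. Keeper goes to the upper station with the goblin.  [the lower station: the rogue | the upper station: the bard, the dwarf, the goblin, the mage, the orc]
12. Keeper goes back to the lower station alone.  [the lower station: the rogue | the upper station: the bard, the dwarf, the goblin, the mage, the orc]
13. Keeper goes to the upper station with the rogue.  [the lower station: — | the upper station: the bard, the dwarf, the goblin, the mage, the orc, the rogue]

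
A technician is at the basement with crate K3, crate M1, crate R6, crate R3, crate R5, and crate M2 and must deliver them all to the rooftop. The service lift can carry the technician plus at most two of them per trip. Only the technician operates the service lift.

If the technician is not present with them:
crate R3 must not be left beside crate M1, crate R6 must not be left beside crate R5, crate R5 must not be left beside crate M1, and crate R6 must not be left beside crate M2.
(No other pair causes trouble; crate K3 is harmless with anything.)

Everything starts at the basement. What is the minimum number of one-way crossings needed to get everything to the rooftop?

Counting alone: the technician can take at most 2 across per trip to the rooftop, so moving all 6 needs at least 3 loaded trips out, with a return between consecutive ones — at least 5 crossings.
The safety rule pushes this higher. Following every safe sequence of crossings, the most of the 6 that can be at the rooftop as the service lift arrives there on crossing 5 is 5 — never all 6.
So no plan with fewer than 7 crossings exists, and this one achieves 7:
1. Technician goes to the rooftop with crate M1 and crate R6.  [the basement: crate K3, crate M2, crate R3, crate R5 | the rooftop: crate M1, crate R6]
2. Technician goes back to the basement alone.  [the basement: crate K3, crate M2, crate R3, crate R5 | the rooftop: crate M1, crate R6]
3. Technician goes to the rooftop with crate K3 and crate R3.  [the basement: crate M2, crate R5 | the rooftop: crate K3, crate M1, crate R3, crate R6]
4. Technician goes back to the basement with crate M1.  [the basement: crate M1, crate M2, crate R5 | the rooftop: crate K3, crate R3, crate R6]
5. Technician goes to the rooftop with crate M2 and crate R5.  [the basement: crate M1 | the rooftop: crate K3, crate M2, crate R3, crate R5, crate R6]
6. Technician goes back to the basement with crate R6.  [the basement: crate M1, crate R6 | the rooftop: crate K3, crate M2, crate R3, crate R5]
7. Technician goes to the rooftop with crate M1 and crate R6.  [the basement: — | the rooftop: crate K3, crate M1, crate M2, crate R3, crate R5, crate R6]

7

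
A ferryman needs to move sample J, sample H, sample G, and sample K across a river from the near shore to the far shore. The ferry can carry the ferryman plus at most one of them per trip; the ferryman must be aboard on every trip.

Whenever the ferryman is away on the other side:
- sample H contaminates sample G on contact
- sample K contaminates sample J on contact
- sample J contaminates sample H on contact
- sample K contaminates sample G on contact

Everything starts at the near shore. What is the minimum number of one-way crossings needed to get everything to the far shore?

Whatever the first load, the items left behind include a forbidden pair without the ferryman. No opening move is safe, so no plan exists.

impossible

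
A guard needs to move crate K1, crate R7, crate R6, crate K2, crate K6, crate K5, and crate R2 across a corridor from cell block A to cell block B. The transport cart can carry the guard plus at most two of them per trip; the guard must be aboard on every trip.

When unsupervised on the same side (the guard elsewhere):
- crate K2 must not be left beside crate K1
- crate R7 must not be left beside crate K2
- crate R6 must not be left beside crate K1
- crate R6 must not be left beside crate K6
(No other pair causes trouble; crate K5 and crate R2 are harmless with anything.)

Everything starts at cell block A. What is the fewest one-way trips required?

9

Counting alone: the guard can take at most 2 across per trip to cell block B, so moving all 7 needs at least 4 loaded trips out, with a return between consecutive ones — at least 7 crossings.
The safety rule pushes this higher. Following every safe sequence of crossings, the most of the 7 that can be at cell block B as the transport cart arrives there on crossing 7 is 6 — never all 7.
So no plan with fewer than 9 crossings exists, and this one achieves 9:
1. Guard goes to cell block B with crate K2 and crate R6.
2. Guard goes back to cell block A alone.
3. Guard goes to cell block B with crate K1.
4. Guard goes back to cell block A with crate K2 and crate R6.
5. Guard goes to cell block B with crate K6 and crate R7.
6. Guard goes back to cell block A alone.
7. Guard goes to cell block B with crate K5 and crate R2.
8. Guard goes back to cell block A alone.
9. Guard goes to cell block B with crate K2 and crate R6.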